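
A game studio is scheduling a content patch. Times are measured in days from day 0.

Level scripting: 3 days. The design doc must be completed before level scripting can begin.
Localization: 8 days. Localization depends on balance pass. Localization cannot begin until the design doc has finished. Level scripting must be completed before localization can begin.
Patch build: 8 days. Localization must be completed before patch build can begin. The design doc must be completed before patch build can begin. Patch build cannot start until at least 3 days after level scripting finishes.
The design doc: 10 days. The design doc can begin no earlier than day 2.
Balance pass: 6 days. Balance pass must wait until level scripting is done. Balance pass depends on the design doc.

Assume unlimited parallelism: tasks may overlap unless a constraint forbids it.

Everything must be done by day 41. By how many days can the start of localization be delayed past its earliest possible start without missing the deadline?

4

The design doc cannot begin until its own release at day 2. It runs from day 2 to 2 + 10 = day 12.
Level scripting cannot begin until the design doc (finishes day 12). It runs from day 12 to 12 + 3 = day 15.
Balance pass cannot start until level scripting (finishes day 15); the design doc (finishes day 12). The controlling bound is day 15, so balance pass finishes at 15 + 6 = day 21.
For localization: balance pass (finishes day 21); the design doc (finishes day 12); level scripting (finishes day 15). Taking the maximum gives a start of day 21, and it finishes at 21 + 8 = day 29.

Working backward from the deadline:
Patch build has no dependents, so it just needs to finish by day 41. Starting by 41 − 8 = day 33 achieves that.
Localization feeds into patch build (must start by day 33); so localization must finish by day 33 and therefore start by day 25.
So localization can start as early as day 21 and as late as day 25, giving 25 − 21 = 4 days of slack.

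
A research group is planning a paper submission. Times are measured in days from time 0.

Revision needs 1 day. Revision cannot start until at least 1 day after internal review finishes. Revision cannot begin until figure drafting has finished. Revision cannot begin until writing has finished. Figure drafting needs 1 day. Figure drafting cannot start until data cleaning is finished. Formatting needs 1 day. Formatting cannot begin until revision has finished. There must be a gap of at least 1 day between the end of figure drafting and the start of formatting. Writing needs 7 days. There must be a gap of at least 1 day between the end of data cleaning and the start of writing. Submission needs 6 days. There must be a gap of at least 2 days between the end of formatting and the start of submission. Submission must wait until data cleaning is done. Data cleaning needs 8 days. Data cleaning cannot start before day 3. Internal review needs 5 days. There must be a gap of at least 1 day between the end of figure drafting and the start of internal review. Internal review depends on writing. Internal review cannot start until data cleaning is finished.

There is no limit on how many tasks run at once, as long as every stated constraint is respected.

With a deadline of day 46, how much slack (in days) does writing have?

11

Data cleaning cannot begin until its own release at day 3. It runs from day 3 to 3 + 8 = day 11.
After data cleaning (finishes day 11, plus 1-day gap → day 12), writing can start at day 12 and finishes at day 19.

Working backward from the deadline:
Submission has no dependents, so it just needs to finish by day 46. Starting by 46 − 6 = day 40 achieves that.
Formatting must finish before submission (must start by day 40, minus 2-day gap → day 38). With a 1-day duration, formatting must start by 38 − 1 = day 37.
Revision feeds into formatting (must start by day 37); so revision must finish by day 37 and therefore start by day 36.
Internal review has to be done before revision (must start by day 36, minus 1-day gap → day 35). That means finishing by day 35, i.e. starting by 35 − 5 = day 30.
Writing feeds internal review (must start by day 30); revision (must start by day 36). Taking the minimum, writing must finish by day 30 and start by 30 − 7 = day 23.
So writing can start as early as day 12 and as late as day 23, giving 23 − 12 = 11 days of slack.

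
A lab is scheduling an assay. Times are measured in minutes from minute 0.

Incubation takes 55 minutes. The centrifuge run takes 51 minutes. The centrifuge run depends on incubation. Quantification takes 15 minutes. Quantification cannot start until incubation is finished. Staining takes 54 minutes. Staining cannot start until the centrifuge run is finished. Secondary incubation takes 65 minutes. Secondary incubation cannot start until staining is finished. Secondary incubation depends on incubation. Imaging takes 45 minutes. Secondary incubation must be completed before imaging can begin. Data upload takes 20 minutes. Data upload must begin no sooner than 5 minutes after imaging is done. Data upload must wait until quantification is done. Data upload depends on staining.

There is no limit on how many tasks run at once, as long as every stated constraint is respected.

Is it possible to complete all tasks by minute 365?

Yes

Incubation has no prerequisites, so it starts at minute 0 and finishes at minute 55.
Quantification cannot begin until incubation (finishes minute 55). It runs from minute 55 to 55 + 15 = minute 70.
After incubation (finishes minute 55), the centrifuge run can start at minute 55 and finishes at minute 106.
Staining waits on the centrifuge run (finishes minute 106), so it starts at minute 106 and finishes at 106 + 54 = minute 160.
Secondary incubation needs all of staining (finishes minute 160); incubation (finishes minute 55). That puts its earliest start at minute 160; it finishes at 160 + 65 = minute 225.
Imaging waits on secondary incubation (finishes minute 225), so it starts at minute 225 and finishes at 225 + 45 = minute 270.
Data upload has to wait for imaging (finishes minute 270, plus 5-minute gap → minute 275); quantification (finishes minute 70); staining (finishes minute 160). The latest of these is minute 275, so data upload runs minute 275 to 275 + 20 = minute 295.
Every task is finished by minute 295, which is no later than the deadline of 365, so the schedule is feasible.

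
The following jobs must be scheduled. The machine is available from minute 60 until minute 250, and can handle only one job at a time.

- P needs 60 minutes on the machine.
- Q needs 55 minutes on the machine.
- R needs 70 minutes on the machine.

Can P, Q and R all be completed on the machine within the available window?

The machine window is 250 − 60 = 190 minutes.
Running back to back, the jobs need 60 + 55 + 70 = 185 minutes on the machine.
Since 185 ≤ 190, they fit within the window.

Yes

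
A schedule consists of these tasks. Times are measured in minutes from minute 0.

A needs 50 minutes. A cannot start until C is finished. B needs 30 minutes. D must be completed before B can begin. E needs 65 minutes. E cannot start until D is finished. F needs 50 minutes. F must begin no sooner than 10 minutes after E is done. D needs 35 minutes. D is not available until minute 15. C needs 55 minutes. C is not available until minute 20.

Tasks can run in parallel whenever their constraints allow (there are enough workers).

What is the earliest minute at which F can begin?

125

D waits on its own release at minute 15, so it starts at minute 15 and finishes at 15 + 35 = minute 50.
After D (finishes minute 50), E can start at minute 50 and finishes at minute 115.
F waits on E (finishes minute 115, plus 10-minute gap → minute 125), so the earliest it can start is minute 125.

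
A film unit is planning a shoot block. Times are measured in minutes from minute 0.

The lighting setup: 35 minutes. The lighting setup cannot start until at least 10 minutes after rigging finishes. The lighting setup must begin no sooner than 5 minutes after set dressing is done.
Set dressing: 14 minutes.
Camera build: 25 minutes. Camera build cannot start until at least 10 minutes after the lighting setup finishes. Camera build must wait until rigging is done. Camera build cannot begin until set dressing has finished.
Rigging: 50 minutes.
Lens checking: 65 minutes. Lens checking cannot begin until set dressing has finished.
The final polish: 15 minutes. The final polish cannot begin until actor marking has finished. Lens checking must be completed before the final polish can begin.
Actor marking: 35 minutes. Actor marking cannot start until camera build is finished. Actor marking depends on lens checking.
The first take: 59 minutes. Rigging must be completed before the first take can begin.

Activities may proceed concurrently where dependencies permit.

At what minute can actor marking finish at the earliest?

165

Set dressing has no prerequisites, so it starts at minute 0 and finishes at minute 14.
After set dressing (finishes minute 14), lens checking can start at minute 14 and finishes at minute 79.
Rigging can start immediately at minute 0; it finishes at minute 50.
For the lighting setup: rigging (finishes minute 50, plus 10-minute gap → minute 60); set dressing (finishes minute 14, plus 5-minute gap → minute 19). Taking the maximum gives a start of minute 60, and it finishes at 60 + 35 = minute 95.
Camera build has to wait for the lighting setup (finishes minute 95, plus 10-minute gap → minute 105); rigging (finishes minute 50); set dressing (finishes minute 14). The latest of these is minute 105, so camera build runs minute 105 to 105 + 25 = minute 130.
Actor marking needs all of camera build (finishes minute 130); lens checking (finishes minute 79). That puts its earliest start at minute 130; it finishes at 130 + 35 = minute 165.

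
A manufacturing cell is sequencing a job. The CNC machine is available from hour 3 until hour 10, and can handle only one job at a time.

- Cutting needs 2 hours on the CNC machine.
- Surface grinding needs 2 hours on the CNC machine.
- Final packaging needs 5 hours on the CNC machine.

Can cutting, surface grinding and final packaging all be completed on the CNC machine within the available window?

The CNC machine window is 10 − 3 = 7 hours.
Running back to back, the jobs need 2 + 2 + 5 = 9 hours on the CNC machine.
Since 9 > 7, they cannot all fit.

No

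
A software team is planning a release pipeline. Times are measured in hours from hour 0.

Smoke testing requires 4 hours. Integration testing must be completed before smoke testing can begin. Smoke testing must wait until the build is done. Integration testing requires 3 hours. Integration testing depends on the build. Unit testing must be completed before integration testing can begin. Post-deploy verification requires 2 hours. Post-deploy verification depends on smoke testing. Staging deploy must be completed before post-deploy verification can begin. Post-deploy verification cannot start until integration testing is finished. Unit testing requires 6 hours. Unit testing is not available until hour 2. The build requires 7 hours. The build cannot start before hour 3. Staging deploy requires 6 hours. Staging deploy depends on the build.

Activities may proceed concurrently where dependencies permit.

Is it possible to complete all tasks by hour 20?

Yes

After its own release at hour 2, unit testing can start at hour 2 and finishes at hour 8.
The build cannot begin until its own release at hour 3. It runs from hour 3 to 3 + 7 = hour 10.
Staging deploy waits on the build (finishes hour 10), so it starts at hour 10 and finishes at 10 + 6 = hour 16.
Integration testing needs all of the build (finishes hour 10); unit testing (finishes hour 8). That puts its earliest start at hour 10; it finishes at 10 + 3 = hour 13.
For smoke testing: integration testing (finishes hour 13); the build (finishes hour 10). Taking the maximum gives a start of hour 13, and it finishes at 13 + 4 = hour 17.
For post-deploy verification: smoke testing (finishes hour 17); staging deploy (finishes hour 16); integration testing (finishes hour 13). Taking the maximum gives a start of hour 17, and it finishes at 17 + 2 = hour 19.
Every task is finished by hour 19, which is no later than the deadline of 20, so the schedule is feasible.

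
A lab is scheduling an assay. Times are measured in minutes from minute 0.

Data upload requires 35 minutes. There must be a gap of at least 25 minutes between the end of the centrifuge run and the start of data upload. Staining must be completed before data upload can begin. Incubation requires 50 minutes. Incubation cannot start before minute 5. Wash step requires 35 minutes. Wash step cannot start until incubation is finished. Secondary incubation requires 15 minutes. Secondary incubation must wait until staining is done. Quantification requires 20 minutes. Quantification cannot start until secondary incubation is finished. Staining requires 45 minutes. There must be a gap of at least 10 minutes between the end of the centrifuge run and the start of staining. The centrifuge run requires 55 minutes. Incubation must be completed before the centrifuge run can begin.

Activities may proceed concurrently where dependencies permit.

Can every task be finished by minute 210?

After its own release at minute 5, incubation can start at minute 5 and finishes at minute 55.
Wash step cannot begin until incubation (finishes minute 55). It runs from minute 55 to 55 + 35 = minute 90.
The centrifuge run waits on incubation (finishes minute 55), so it starts at minute 55 and finishes at 55 + 55 = minute 110.
After the centrifuge run (finishes minute 110, plus 10-minute gap → minute 120), staining can start at minute 120 and finishes at minute 165.
Data upload cannot start until the centrifuge run (finishes minute 110, plus 25-minute gap → minute 135); staining (finishes minute 165). The controlling bound is minute 165, so data upload finishes at 165 + 35 = minute 200.
Secondary incubation waits on staining (finishes minute 165), so it starts at minute 165 and finishes at 165 + 15 = minute 180.
After secondary incubation (finishes minute 180), quantification can start at minute 180 and finishes at minute 200.
Every task is finished by minute 200, which is no later than the deadline of 210, so the schedule is feasible.

Yes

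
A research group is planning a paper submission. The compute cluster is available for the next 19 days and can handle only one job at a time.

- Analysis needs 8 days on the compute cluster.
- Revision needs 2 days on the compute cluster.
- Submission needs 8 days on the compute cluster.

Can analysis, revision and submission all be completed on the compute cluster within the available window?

Running back to back, the jobs need 8 + 2 + 8 = 18 days on the compute cluster.
Since 18 ≤ 19, they fit within the window.

Yes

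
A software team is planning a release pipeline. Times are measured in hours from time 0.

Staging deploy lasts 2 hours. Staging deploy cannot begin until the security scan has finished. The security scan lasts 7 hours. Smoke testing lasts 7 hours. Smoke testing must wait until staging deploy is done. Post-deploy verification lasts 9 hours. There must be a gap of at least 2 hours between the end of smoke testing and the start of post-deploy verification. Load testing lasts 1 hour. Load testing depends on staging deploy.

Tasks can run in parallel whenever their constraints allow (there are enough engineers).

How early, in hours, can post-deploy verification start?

The security scan can start immediately at hour 0; it finishes at hour 7.
Staging deploy waits on the security scan (finishes hour 7), so it starts at hour 7 and finishes at 7 + 2 = hour 9.
Smoke testing waits on staging deploy (finishes hour 9), so it starts at hour 9 and finishes at 9 + 7 = hour 16.
Post-deploy verification waits on smoke testing (finishes hour 16, plus 2-hour gap → hour 18), so the earliest it can start is hour 18.

18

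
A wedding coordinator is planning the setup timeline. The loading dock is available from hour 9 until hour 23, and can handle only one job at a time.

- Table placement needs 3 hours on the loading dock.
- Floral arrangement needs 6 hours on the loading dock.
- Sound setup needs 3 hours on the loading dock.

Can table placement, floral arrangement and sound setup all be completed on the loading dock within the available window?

Yes

The loading dock window is 23 − 9 = 14 hours.
Running back to back, the jobs need 3 + 6 + 3 = 12 hours on the loading dock.
Since 12 ≤ 14, they fit within the window.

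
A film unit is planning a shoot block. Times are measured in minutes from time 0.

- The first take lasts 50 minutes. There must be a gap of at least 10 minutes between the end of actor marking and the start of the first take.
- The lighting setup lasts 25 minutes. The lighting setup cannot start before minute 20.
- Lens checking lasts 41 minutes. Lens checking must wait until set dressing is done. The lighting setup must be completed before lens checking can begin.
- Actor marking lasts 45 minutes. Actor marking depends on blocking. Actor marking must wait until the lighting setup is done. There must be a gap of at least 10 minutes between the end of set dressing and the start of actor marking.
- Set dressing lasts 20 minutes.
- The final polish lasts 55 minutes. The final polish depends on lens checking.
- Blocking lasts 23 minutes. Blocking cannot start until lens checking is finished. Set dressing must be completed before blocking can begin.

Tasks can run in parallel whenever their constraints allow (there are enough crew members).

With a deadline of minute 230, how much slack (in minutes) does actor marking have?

After its own release at minute 20, the lighting setup can start at minute 20 and finishes at minute 45.
Set dressing can start immediately at minute 0; it finishes at minute 20.
Lens checking has to wait for set dressing (finishes minute 20); the lighting setup (finishes minute 45). The latest of these is minute 45, so lens checking runs minute 45 to 45 + 41 = minute 86.
Blocking has to wait for lens checking (finishes minute 86); set dressing (finishes minute 20). The latest of these is minute 86, so blocking runs minute 86 to 86 + 23 = minute 109.
For actor marking: blocking (finishes minute 109); the lighting setup (finishes minute 45); set dressing (finishes minute 20, plus 10-minute gap → minute 30). Taking the maximum gives a start of minute 109, and it finishes at 109 + 45 = minute 154.

Working backward from the deadline:
The first take has no dependents, so it just needs to finish by minute 230. Starting by 230 − 50 = minute 180 achieves that.
Actor marking has to be done before the first take (must start by minute 180, minus 10-minute gap → minute 170). That means finishing by minute 170, i.e. starting by 170 − 45 = minute 125.
So actor marking can start as early as minute 109 and as late as minute 125, giving 125 − 109 = 16 minutes of slack.

16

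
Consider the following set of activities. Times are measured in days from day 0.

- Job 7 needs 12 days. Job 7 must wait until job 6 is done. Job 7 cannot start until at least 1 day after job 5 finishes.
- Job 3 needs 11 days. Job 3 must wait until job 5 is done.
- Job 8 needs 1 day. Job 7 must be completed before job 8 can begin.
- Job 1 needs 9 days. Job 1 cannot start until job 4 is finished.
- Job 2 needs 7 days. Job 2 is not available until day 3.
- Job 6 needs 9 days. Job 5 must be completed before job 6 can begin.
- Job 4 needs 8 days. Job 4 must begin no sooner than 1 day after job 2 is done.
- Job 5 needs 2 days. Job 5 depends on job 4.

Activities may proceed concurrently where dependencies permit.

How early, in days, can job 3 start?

Job 2 cannot begin until its own release at day 3. It runs from day 3 to 3 + 7 = day 10.
Job 4 cannot begin until job 2 (finishes day 10, plus 1-day gap → day 11). It runs from day 11 to 11 + 8 = day 19.
Job 5 cannot begin until job 4 (finishes day 19). It runs from day 19 to 19 + 2 = day 21.
Job 3 waits on job 5 (finishes day 21), so the earliest it can start is day 21.

21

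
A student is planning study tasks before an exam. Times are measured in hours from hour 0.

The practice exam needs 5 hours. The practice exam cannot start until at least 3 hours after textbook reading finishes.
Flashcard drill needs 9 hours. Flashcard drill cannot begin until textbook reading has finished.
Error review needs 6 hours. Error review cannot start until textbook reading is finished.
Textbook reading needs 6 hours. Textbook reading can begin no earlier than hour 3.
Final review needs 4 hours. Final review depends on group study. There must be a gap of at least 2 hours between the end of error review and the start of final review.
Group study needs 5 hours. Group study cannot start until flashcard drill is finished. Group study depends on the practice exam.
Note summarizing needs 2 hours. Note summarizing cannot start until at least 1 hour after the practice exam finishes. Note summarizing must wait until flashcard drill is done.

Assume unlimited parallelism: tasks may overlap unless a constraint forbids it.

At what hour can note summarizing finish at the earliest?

20

Textbook reading waits on its own release at hour 3, so it starts at hour 3 and finishes at 3 + 6 = hour 9.
After textbook reading (finishes hour 9, plus 3-hour gap → hour 12), the practice exam can start at hour 12 and finishes at hour 17.
After textbook reading (finishes hour 9), flashcard drill can start at hour 9 and finishes at hour 18.
Note summarizing cannot start until the practice exam (finishes hour 17, plus 1-hour gap → hour 18); flashcard drill (finishes hour 18). The controlling bound is hour 18, so note summarizing finishes at 18 + 2 = hour 20.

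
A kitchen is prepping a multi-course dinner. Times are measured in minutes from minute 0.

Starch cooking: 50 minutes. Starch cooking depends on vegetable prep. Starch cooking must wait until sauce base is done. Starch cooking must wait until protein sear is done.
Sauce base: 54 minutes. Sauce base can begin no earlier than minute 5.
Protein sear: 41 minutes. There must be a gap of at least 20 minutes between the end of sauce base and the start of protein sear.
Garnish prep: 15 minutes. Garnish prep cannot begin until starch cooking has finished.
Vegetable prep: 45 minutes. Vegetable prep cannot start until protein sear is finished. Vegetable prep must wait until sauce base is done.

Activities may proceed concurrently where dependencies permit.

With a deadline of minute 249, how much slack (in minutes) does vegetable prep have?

Sauce base cannot begin until its own release at minute 5. It runs from minute 5 to 5 + 54 = minute 59.
After sauce base (finishes minute 59, plus 20-minute gap → minute 79), protein sear can start at minute 79 and finishes at minute 120.
Vegetable prep has to wait for protein sear (finishes minute 120); sauce base (finishes minute 59). The latest of these is minute 120, so vegetable prep runs minute 120 to 120 + 45 = minute 165.

Working backward from the deadline:
Garnish prep has no dependents, so it just needs to finish by minute 249. Starting by 249 − 15 = minute 234 achieves that.
Starch cooking must finish before garnish prep (must start by minute 234). With a 50-minute duration, starch cooking must start by 234 − 50 = minute 184.
Vegetable prep must finish before starch cooking (must start by minute 184). With a 45-minute duration, vegetable prep must start by 184 − 45 = minute 139.
So vegetable prep can start as early as minute 120 and as late as minute 139, giving 139 − 120 = 19 minutes of slack.

19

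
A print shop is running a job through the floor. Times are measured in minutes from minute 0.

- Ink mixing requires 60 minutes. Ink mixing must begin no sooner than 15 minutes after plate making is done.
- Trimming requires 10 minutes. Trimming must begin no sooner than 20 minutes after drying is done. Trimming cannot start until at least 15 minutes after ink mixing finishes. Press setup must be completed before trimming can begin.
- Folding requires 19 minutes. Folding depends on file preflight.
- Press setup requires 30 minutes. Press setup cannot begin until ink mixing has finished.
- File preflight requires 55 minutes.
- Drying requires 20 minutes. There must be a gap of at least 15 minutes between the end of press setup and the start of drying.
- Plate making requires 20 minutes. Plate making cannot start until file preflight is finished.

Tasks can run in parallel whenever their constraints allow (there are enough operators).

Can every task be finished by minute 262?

Yes

File preflight has no prerequisites, so it starts at minute 0 and finishes at minute 55.
Folding waits on file preflight (finishes minute 55), so it starts at minute 55 and finishes at 55 + 19 = minute 74.
Plate making cannot begin until file preflight (finishes minute 55). It runs from minute 55 to 55 + 20 = minute 75.
After plate making (finishes minute 75, plus 15-minute gap → minute 90), ink mixing can start at minute 90 and finishes at minute 150.
After ink mixing (finishes minute 150), press setup can start at minute 150 and finishes at minute 180.
After press setup (finishes minute 180, plus 15-minute gap → minute 195), drying can start at minute 195 and finishes at minute 215.
Trimming has to wait for drying (finishes minute 215, plus 20-minute gap → minute 235); ink mixing (finishes minute 150, plus 15-minute gap → minute 165); press setup (finishes minute 180). The latest of these is minute 235, so trimming runs minute 235 to 235 + 10 = minute 245.
Every task is finished by minute 245, which is no later than the deadline of 262, so the schedule is feasible.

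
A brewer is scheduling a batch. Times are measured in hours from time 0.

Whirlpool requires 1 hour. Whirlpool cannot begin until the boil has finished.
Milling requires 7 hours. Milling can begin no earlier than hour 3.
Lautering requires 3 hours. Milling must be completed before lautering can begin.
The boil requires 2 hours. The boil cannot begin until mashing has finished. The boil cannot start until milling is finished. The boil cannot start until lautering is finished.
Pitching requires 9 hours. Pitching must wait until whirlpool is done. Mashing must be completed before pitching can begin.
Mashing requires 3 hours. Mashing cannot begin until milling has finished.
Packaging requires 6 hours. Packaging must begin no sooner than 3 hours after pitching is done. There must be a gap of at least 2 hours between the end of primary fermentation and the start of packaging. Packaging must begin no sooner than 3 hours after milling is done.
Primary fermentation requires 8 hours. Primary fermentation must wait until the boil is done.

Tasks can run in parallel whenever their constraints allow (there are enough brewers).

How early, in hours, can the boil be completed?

15

Milling waits on its own release at hour 3, so it starts at hour 3 and finishes at 3 + 7 = hour 10.
Lautering cannot begin until milling (finishes hour 10). It runs from hour 10 to 10 + 3 = hour 13.
Mashing cannot begin until milling (finishes hour 10). It runs from hour 10 to 10 + 3 = hour 13.
The boil has to wait for mashing (finishes hour 13); milling (finishes hour 10); lautering (finishes hour 13). The latest of these is hour 13, so the boil runs hour 13 to 13 + 2 = hour 15.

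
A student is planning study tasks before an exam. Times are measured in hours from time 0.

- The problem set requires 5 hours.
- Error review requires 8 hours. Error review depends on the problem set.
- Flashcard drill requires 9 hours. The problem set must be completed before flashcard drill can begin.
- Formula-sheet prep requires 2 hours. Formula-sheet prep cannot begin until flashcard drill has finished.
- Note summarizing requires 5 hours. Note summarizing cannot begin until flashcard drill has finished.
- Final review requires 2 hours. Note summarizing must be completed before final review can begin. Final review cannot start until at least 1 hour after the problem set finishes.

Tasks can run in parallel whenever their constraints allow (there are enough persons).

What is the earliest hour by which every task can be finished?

The problem set has no prerequisites, so it starts at hour 0 and finishes at hour 5.
Error review cannot begin until the problem set (finishes hour 5). It runs from hour 5 to 5 + 8 = hour 13.
Flashcard drill cannot begin until the problem set (finishes hour 5). It runs from hour 5 to 5 + 9 = hour 14.
Formula-sheet prep cannot begin until flashcard drill (finishes hour 14). It runs from hour 14 to 14 + 2 = hour 16.
After flashcard drill (finishes hour 14), note summarizing can start at hour 14 and finishes at hour 19.
Final review cannot start until note summarizing (finishes hour 19); the problem set (finishes hour 5, plus 1-hour gap → hour 6). The controlling bound is hour 19, so final review finishes at 19 + 2 = hour 21.
All tasks are finished once the last one completes. Finish times: The problem set at 5, Flashcard drill at 14, Error review at 13, Note summarizing at 19, Formula-sheet prep at 16, Final review at 21. The latest is hour 21.

21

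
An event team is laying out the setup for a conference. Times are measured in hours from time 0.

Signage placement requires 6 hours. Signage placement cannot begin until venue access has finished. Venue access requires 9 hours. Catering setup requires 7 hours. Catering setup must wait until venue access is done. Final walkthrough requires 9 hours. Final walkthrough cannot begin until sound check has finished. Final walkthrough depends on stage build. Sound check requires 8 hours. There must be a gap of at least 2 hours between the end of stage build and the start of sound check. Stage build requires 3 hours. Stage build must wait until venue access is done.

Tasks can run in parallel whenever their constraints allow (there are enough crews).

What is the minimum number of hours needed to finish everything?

Venue access has no prerequisites, so it starts at hour 0 and finishes at hour 9.
Catering setup waits on venue access (finishes hour 9), so it starts at hour 9 and finishes at 9 + 7 = hour 16.
Signage placement waits on venue access (finishes hour 9), so it starts at hour 9 and finishes at 9 + 6 = hour 15.
Stage build waits on venue access (finishes hour 9), so it starts at hour 9 and finishes at 9 + 3 = hour 12.
Sound check waits on stage build (finishes hour 12, plus 2-hour gap → hour 14), so it starts at hour 14 and finishes at 14 + 8 = hour 22.
For final walkthrough: sound check (finishes hour 22); stage build (finishes hour 12). Taking the maximum gives a start of hour 22, and it finishes at 22 + 9 = hour 31.
All tasks are finished once the last one completes. Finish times: Venue access at 9, Stage build at 12, Signage placement at 15, Catering setup at 16, Sound check at 22, Final walkthrough at 31. The latest is hour 31.

31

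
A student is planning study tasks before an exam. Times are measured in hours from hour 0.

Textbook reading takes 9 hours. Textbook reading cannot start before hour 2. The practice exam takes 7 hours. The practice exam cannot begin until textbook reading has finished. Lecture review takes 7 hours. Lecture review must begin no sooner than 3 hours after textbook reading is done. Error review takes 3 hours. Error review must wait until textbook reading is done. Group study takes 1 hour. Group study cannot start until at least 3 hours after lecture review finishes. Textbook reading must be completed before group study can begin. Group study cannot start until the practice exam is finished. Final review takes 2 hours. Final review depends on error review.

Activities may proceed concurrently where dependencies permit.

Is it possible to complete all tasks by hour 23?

No

Textbook reading waits on its own release at hour 2, so it starts at hour 2 and finishes at 2 + 9 = hour 11.
Error review cannot begin until textbook reading (finishes hour 11). It runs from hour 11 to 11 + 3 = hour 14.
Final review cannot begin until error review (finishes hour 14). It runs from hour 14 to 14 + 2 = hour 16.
After textbook reading (finishes hour 11), the practice exam can start at hour 11 and finishes at hour 18.
Lecture review waits on textbook reading (finishes hour 11, plus 3-hour gap → hour 14), so it starts at hour 14 and finishes at 14 + 7 = hour 21.
For group study: lecture review (finishes hour 21, plus 3-hour gap → hour 24); textbook reading (finishes hour 11); the practice exam (finishes hour 18). Taking the maximum gives a start of hour 24, and it finishes at 24 + 1 = hour 25.
The earliest everything can be done is hour 25, which is after the deadline of 23, so it is not possible.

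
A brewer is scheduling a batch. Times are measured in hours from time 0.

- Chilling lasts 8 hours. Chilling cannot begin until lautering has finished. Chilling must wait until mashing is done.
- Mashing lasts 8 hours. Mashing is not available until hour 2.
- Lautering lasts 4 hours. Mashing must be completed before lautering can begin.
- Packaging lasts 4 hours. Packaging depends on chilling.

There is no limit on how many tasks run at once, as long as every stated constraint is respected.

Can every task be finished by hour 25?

Mashing cannot begin until its own release at hour 2. It runs from hour 2 to 2 + 8 = hour 10.
After mashing (finishes hour 10), lautering can start at hour 10 and finishes at hour 14.
Chilling cannot start until lautering (finishes hour 14); mashing (finishes hour 10). The controlling bound is hour 14, so chilling finishes at 14 + 8 = hour 22.
Packaging cannot begin until chilling (finishes hour 22). It runs from hour 22 to 22 + 4 = hour 26.
The earliest everything can be done is hour 26, which is after the deadline of 25, so it is not possible.

No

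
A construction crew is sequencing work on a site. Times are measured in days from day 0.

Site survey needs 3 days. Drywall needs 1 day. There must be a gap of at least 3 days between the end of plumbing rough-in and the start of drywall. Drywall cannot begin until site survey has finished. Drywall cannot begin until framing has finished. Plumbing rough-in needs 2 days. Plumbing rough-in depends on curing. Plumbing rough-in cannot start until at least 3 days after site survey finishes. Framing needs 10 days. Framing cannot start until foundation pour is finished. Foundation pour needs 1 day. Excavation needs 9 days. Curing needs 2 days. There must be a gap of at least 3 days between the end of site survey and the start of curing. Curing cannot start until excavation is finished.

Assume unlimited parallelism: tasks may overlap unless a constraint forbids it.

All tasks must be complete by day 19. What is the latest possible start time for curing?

To finish by day 19, drywall (duration 1) must start no later than day 18.
Plumbing rough-in has to be done before drywall (must start by day 18, minus 3-day gap → day 15). That means finishing by day 15, i.e. starting by 15 − 2 = day 13.
Curing feeds into plumbing rough-in (must start by day 13); so curing must finish by day 13 and therefore start by day 11.

11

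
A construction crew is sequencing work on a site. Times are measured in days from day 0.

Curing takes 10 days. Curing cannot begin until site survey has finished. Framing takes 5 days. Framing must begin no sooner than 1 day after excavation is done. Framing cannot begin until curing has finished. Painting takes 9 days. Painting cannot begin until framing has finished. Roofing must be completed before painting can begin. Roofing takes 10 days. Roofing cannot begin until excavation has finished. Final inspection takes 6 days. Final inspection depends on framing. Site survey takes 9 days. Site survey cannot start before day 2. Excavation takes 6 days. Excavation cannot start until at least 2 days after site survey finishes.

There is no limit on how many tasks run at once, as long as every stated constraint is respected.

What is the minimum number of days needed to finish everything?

Site survey waits on its own release at day 2, so it starts at day 2 and finishes at 2 + 9 = day 11.
After site survey (finishes day 11), curing can start at day 11 and finishes at day 21.
Excavation waits on site survey (finishes day 11, plus 2-day gap → day 13), so it starts at day 13 and finishes at 13 + 6 = day 19.
Roofing cannot begin until excavation (finishes day 19). It runs from day 19 to 19 + 10 = day 29.
Framing needs all of excavation (finishes day 19, plus 1-day gap → day 20); curing (finishes day 21). That puts its earliest start at day 21; it finishes at 21 + 5 = day 26.
After framing (finishes day 26), final inspection can start at day 26 and finishes at day 32.
Painting has to wait for framing (finishes day 26); roofing (finishes day 29). The latest of these is day 29, so painting runs day 29 to 29 + 9 = day 38.
All tasks are finished once the last one completes. Finish times: Site survey at 11, Excavation at 19, Curing at 21, Framing at 26, Roofing at 29, Painting at 38, Final inspection at 32. The latest is day 38.

38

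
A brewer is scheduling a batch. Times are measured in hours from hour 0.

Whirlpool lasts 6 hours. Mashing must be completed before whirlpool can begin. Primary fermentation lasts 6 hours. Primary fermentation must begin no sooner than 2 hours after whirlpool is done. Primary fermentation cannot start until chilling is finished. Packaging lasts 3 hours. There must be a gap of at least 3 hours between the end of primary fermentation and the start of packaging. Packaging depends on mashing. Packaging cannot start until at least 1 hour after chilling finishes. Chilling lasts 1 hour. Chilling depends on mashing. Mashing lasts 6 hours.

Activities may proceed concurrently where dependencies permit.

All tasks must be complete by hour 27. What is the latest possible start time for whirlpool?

7

Packaging has no dependents, so it just needs to finish by hour 27. Starting by 27 − 3 = hour 24 achieves that.
Primary fermentation feeds into packaging (must start by hour 24, minus 3-hour gap → hour 21); so primary fermentation must finish by hour 21 and therefore start by hour 15.
Whirlpool must finish before primary fermentation (must start by hour 15, minus 2-hour gap → hour 13). With a 6-hour duration, whirlpool must start by 13 − 6 = hour 7.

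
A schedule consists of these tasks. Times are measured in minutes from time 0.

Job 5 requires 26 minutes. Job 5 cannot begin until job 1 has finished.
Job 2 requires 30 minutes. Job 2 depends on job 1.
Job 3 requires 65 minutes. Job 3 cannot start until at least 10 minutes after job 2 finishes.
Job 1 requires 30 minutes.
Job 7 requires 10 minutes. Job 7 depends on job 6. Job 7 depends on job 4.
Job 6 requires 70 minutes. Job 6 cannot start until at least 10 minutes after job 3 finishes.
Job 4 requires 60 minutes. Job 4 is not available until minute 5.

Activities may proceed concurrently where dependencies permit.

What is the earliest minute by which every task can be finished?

225

After its own release at minute 5, job 4 can start at minute 5 and finishes at minute 65.
Job 1 has no prerequisites, so it starts at minute 0 and finishes at minute 30.
Job 5 cannot begin until job 1 (finishes minute 30). It runs from minute 30 to 30 + 26 = minute 56.
Job 2 cannot begin until job 1 (finishes minute 30). It runs from minute 30 to 30 + 30 = minute 60.
Job 3 waits on job 2 (finishes minute 60, plus 10-minute gap → minute 70), so it starts at minute 70 and finishes at 70 + 65 = minute 135.
Job 6 waits on job 3 (finishes minute 135, plus 10-minute gap → minute 145), so it starts at minute 145 and finishes at 145 + 70 = minute 215.
Job 7 needs all of job 6 (finishes minute 215); job 4 (finishes minute 65). That puts its earliest start at minute 215; it finishes at 215 + 10 = minute 225.
All tasks are finished once the last one completes. Finish times: Job 1 at 30, Job 2 at 60, Job 3 at 135, Job 4 at 65, Job 5 at 56, Job 6 at 215, Job 7 at 225. The latest is minute 225.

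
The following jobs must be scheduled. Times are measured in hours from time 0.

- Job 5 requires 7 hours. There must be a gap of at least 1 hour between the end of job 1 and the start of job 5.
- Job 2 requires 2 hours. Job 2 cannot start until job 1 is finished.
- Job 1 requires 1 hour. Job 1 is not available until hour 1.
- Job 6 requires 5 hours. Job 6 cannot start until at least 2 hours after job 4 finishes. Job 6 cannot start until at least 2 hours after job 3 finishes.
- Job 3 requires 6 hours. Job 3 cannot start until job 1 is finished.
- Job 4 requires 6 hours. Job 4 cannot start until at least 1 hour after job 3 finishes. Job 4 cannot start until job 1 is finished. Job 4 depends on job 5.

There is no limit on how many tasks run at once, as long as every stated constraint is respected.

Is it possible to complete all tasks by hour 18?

No

Job 1 cannot begin until its own release at hour 1. It runs from hour 1 to 1 + 1 = hour 2.
Job 5 waits on job 1 (finishes hour 2, plus 1-hour gap → hour 3), so it starts at hour 3 and finishes at 3 + 7 = hour 10.
After job 1 (finishes hour 2), job 3 can start at hour 2 and finishes at hour 8.
Job 4 cannot start until job 3 (finishes hour 8, plus 1-hour gap → hour 9); job 1 (finishes hour 2); job 5 (finishes hour 10). The controlling bound is hour 10, so job 4 finishes at 10 + 6 = hour 16.
Job 6 needs all of job 4 (finishes hour 16, plus 2-hour gap → hour 18); job 3 (finishes hour 8, plus 2-hour gap → hour 10). That puts its earliest start at hour 18; it finishes at 18 + 5 = hour 23.
Job 2 cannot begin until job 1 (finishes hour 2). It runs from hour 2 to 2 + 2 = hour 4.
The earliest everything can be done is hour 23, which is after the deadline of 18, so it is not possible.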